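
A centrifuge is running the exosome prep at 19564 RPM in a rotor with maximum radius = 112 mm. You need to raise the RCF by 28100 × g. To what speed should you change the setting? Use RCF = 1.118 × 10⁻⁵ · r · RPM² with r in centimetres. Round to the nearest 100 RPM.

r = 112 mm = 11.2 cm
Current RCF = 1.118 × 10⁻⁵ × 11.2 × (19564)² = 1.118 × 10⁻⁵ × 11.2 × 382,750,096 ≈ 47,926.4 × g
Target RCF = 47,926.4 + 28,100 = 76,026.4 × g
N² = 76,026.4 / (12.5216 × 10⁻⁵) = 607,162,024
N ≈ √607,162,024 ≈ 24,640.7

24600 RPM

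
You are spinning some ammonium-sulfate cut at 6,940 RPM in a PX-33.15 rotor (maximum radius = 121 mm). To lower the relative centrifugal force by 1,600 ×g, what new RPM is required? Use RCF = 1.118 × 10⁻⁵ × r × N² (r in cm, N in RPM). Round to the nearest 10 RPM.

6030 RPM

r = 121 mm = 12.1 cm
Current RCF = 1.118 × 10⁻⁵ × 12.1 × (6940)² = 1.118 × 10⁻⁵ × 12.1 × 48,163,600 ≈ 6,515.5 × g
Target RCF = 6,515.5 − 1,600 = 4,915.5 × g
N² = 4,915.5 / (13.5278 × 10⁻⁵) = 36,336,285
N ≈ √36,336,285 ≈ 6,028.0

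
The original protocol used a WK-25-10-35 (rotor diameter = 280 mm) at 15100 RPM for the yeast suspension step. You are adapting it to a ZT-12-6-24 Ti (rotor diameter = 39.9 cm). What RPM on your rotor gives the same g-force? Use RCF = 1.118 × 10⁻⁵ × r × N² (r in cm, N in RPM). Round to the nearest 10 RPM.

Original rotor: r = 280 mm / 2 = 140 mm = 14 cm
RCF_original = 1.118 × 10⁻⁵ × 14 × (15100)² = 1.118 × 10⁻⁵ × 14 × 228,010,000 ≈ 35,688.1 × g
Your rotor: r = 39.9 / 2 = 19.95 cm
35,688.1 = 1.118 × 10⁻⁵ × 19.95 × N²
N² = 35,688.1 / (22.3041 × 10⁻⁵) = 160,006,905
N ≈ √160,006,905 ≈ 12,649.4

12650 RPM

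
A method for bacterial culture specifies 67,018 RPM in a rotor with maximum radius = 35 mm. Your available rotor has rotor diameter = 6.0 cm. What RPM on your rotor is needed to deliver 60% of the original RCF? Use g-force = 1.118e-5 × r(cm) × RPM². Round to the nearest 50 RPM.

≈ 56050 RPM

Original rotor: r = 35 mm = 3.5 cm
RCF = 1.118 × 10⁻⁵ × r × N²
RCF_original = 1.118 × 10⁻⁵ × 3.5 × (67018)² = 1.118 × 10⁻⁵ × 3.5 × 4,491,412,324 ≈ 175,749 × g
Target RCF = 0.6 × 175,749 ≈ 105,449.4 × g
Your rotor: r = 6.0 / 2 = 3 cm
105,449.4 = 1.118 × 10⁻⁵ × 3 × N²
N² = 105,449.4 / (3.354 × 10⁻⁵) = 3,143,989,267
N ≈ √3,143,989,267 ≈ 56,071.3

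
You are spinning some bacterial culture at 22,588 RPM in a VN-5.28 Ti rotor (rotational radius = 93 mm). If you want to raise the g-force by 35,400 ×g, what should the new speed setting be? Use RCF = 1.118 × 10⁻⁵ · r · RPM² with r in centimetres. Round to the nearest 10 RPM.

r = 93 mm = 9.3 cm
Current RCF = 1.118 × 10⁻⁵ × 9.3 × (22588)² = 1.118 × 10⁻⁵ × 9.3 × 510,217,744 ≈ 53,049.4 × g
Target RCF = 53,049.4 + 35,400 = 88,449.4 × g
N² = 88,449.4 / (10.3974 × 10⁻⁵) = 850,687,672
N ≈ √850,687,672 ≈ 29,166.6

≈ 29170 RPM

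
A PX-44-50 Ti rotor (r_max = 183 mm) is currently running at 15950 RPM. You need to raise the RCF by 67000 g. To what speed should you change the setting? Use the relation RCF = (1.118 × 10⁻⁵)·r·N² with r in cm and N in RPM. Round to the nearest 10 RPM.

r = 183 mm = 18.3 cm
Current RCF = 1.118 × 10⁻⁵ × 18.3 × (15950)² = 1.118 × 10⁻⁵ × 18.3 × 254,402,500 ≈ 52,049.2 × g
Target RCF = 52,049.2 + 67,000 = 119,049.2 × g
N² = 119,049.2 / (20.4594 × 10⁻⁵) = 581,880,212
N ≈ √581,880,212 ≈ 24,122.2

N₂ ≈ 24120 RPM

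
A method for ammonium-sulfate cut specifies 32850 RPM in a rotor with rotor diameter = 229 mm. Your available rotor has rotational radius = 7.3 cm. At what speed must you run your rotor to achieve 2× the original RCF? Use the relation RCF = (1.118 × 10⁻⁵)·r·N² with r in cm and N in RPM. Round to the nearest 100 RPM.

Original rotor: r = 229 mm / 2 = 114.5 mm = 11.45 cm
RCF_original = 1.118 × 10⁻⁵ × 11.45 × (32850)² = 1.118 × 10⁻⁵ × 11.45 × 1,079,122,500 ≈ 138,139.6 × g
Target RCF = 2 × 138,139.6 ≈ 276,279.2 × g
276,279.2 = 1.118 × 10⁻⁵ × 7.3 × N²
N² = 276,279.2 / (8.1614 × 10⁻⁵) = 3,385,193,717
N ≈ √3,385,193,717 ≈ 58,182.4

58200 RPM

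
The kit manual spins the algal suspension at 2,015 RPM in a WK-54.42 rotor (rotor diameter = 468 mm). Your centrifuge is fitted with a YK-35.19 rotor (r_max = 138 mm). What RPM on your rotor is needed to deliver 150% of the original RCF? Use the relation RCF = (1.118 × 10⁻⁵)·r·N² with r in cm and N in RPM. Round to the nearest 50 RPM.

Original rotor: r = 468 mm / 2 = 234 mm = 23.4 cm
RCF = 1.118 × 10⁻⁵ × r × N²
RCF_original = 1.118 × 10⁻⁵ × 23.4 × (2015)² = 1.118 × 10⁻⁵ × 23.4 × 4,060,225 ≈ 1,062.2 × g
Target RCF = 1.5 × 1,062.2 ≈ 1,593.3 × g
Your rotor: r = 138 mm = 13.8 cm
1,593.3 = 1.118 × 10⁻⁵ × 13.8 × N²
N² = 1,593.3 / (15.4284 × 10⁻⁵) = 10,327,059
N ≈ √10,327,059 ≈ 3,213.6

≈ 3200 RPM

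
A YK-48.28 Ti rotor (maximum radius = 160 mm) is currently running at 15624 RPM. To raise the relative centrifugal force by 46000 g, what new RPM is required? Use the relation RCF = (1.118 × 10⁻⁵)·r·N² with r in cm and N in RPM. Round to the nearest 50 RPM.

22400 RPM

r = 160 mm = 16.0 cm
Current RCF = 1.118 × 10⁻⁵ × 16 × (15624)² = 1.118 × 10⁻⁵ × 16 × 244,109,376 ≈ 43,666.3 × g
Target RCF = 43,666.3 + 46,000 = 89,666.3 × g
N² = 89,666.3 / (17.888 × 10⁻⁵) = 501,265,094
N ≈ √501,265,094 ≈ 22,389.0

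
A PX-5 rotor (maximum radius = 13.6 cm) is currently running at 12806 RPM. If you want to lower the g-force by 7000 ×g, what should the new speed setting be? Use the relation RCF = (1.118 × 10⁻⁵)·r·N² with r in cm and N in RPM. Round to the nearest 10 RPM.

Current RCF = 1.118 × 10⁻⁵ × 13.6 × (12806)² = 1.118 × 10⁻⁵ × 13.6 × 163,993,636 ≈ 24,934.9 × g
Target RCF = 24,934.9 − 7,000 = 17,934.9 × g
N² = 17,934.9 / (15.2048 × 10⁻⁵) = 117,955,514
N ≈ √117,955,514 ≈ 10,860.7

N₂ ≈ 10860 RPM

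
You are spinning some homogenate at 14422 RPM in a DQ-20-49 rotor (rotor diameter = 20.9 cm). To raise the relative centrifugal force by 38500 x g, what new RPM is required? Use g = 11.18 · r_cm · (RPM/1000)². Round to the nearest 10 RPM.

N₂ ≈ 23180 RPM

r = 20.9 / 2 = 10.45 cm
Current RCF = 11.18 × 10.45 × (14.422)² = 11.18 × 10.45 × 207.994084 ≈ 24,300.2 × g
Target RCF = 24,300.2 + 38,500 = 62,800.2 × g
(N/1000)² = 62,800.2 / 116.831 = 537.5303
N = 1000 × √537.5303 ≈ 23,184.7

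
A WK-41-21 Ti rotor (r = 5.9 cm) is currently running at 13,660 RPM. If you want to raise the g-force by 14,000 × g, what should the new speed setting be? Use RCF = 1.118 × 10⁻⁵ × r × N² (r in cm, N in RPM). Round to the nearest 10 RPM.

Current RCF = 1.118 × 10⁻⁵ × 5.9 × (13660)² = 1.118 × 10⁻⁵ × 5.9 × 186,595,600 ≈ 12,308.2 × g
Target RCF = 12,308.2 + 14,000 = 26,308.2 × g
N² = 26,308.2 / (6.5962 × 10⁻⁵) = 398,838,725
N ≈ √398,838,725 ≈ 19,970.9

≈ 19970 RPM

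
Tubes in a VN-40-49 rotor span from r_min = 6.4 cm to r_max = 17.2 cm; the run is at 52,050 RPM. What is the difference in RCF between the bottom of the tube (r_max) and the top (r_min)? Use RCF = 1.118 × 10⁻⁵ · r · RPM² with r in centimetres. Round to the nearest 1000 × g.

RCF_max = 1.118 × 10⁻⁵ × 17.2 × (52050)² = 1.118 × 10⁻⁵ × 17.2 × 2,709,202,500 ≈ 520,968.8 × g
RCF_min = 1.118 × 10⁻⁵ × 6.4 × (52050)² = 1.118 × 10⁻⁵ × 6.4 × 2,709,202,500 ≈ 193,848.9 × g
ΔRCF = 520,968.8 − 193,848.9 = 327,119.9

ΔRCF ≈ 327000 x g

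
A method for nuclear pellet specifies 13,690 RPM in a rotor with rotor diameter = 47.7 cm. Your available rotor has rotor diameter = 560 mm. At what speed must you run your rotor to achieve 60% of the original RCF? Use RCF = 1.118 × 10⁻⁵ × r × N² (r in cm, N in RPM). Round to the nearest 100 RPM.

9800 RPM

Original rotor: r = 47.7 / 2 = 23.85 cm
RCF_original = 1.118 × 10⁻⁵ × 23.85 × (13690)² = 1.118 × 10⁻⁵ × 23.85 × 187,416,100 ≈ 49,973.2 × g
Target RCF = 0.6 × 49,973.2 ≈ 29,983.9 × g
Your rotor: r = 560 mm / 2 = 280 mm = 28 cm
29,983.9 = 1.118 × 10⁻⁵ × 28 × N²
N² = 29,983.9 / (31.304 × 10⁻⁵) = 95,782,967
N ≈ √95,782,967 ≈ 9,786.9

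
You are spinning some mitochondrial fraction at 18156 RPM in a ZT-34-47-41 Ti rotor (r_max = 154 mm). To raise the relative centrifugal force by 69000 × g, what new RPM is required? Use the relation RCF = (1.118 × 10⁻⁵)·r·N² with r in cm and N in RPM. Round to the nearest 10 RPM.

N₂ ≈ 27030 RPM

r = 154 mm = 15.4 cm
Current RCF = 1.118 × 10⁻⁵ × 15.4 × (18156)² = 1.118 × 10⁻⁵ × 15.4 × 329,640,336 ≈ 56,754.8 × g
Target RCF = 56,754.8 + 69,000 = 125,754.8 × g
N² = 125,754.8 / (17.2172 × 10⁻⁵) = 730,402,156
N ≈ √730,402,156 ≈ 27,026.0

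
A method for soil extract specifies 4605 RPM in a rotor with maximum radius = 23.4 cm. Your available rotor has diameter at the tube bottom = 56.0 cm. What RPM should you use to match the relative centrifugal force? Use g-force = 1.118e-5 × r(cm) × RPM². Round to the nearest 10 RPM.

4210 RPM

RCF = 1.118 × 10⁻⁵ × r × N²
RCF_original = 1.118 × 10⁻⁵ × 23.4 × (4605)² = 1.118 × 10⁻⁵ × 23.4 × 21,206,025 ≈ 5,547.8 × g
Your rotor: r = 56.0 / 2 = 28 cm
5,547.8 = 1.118 × 10⁻⁵ × 28 × N²
N² = 5,547.8 / (31.304 × 10⁻⁵) = 17,722,336
N ≈ √17,722,336 ≈ 4,209.8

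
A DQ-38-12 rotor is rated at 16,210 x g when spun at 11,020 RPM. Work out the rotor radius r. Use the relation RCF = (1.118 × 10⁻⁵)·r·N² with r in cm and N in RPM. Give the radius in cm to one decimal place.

≈ 11.9 cm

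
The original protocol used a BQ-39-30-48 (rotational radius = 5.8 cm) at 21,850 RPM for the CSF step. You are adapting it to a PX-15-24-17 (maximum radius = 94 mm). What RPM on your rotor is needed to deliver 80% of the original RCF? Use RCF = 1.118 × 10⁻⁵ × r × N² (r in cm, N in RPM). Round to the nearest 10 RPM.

RCF_original = 1.118 × 10⁻⁵ × 5.8 × (21850)² = 1.118 × 10⁻⁵ × 5.8 × 477,422,500 ≈ 30,958 × g
Target RCF = 0.8 × 30,958 ≈ 24,766.4 × g
Your rotor: r = 94 mm = 9.4 cm
24,766.4 = 1.118 × 10⁻⁵ × 9.4 × N²
N² = 24,766.4 / (10.5092 × 10⁻⁵) = 235,663,990
N ≈ √235,663,990 ≈ 15,351.4

15350 RPM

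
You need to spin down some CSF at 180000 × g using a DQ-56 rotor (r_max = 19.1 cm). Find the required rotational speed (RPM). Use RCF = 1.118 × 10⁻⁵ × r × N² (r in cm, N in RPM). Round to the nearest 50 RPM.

≈ 29050 RPM

RCF = 1.118 × 10⁻⁵ × r × N²
180,000 = 1.118 × 10⁻⁵ × 19.1 × N²
N² = 180,000 / (21.3538 × 10⁻⁵) = 842,941,303
N ≈ √842,941,303 ≈ 29,033.5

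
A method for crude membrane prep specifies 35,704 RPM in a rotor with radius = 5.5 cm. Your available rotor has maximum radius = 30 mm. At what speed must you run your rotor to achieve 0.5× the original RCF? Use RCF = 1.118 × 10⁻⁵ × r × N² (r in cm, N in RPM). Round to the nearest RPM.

34184 RPM

RCF_original = 1.118 × 10⁻⁵ × 5.5 × (35704)² = 1.118 × 10⁻⁵ × 5.5 × 1,274,775,616 ≈ 78,386 × g
Target RCF = 0.5 × 78,386 ≈ 39,193 × g
Your rotor: r = 30 mm = 3.0 cm
39,193 = 1.118 × 10⁻⁵ × 3 × N²
N² = 39,193 / (3.354 × 10⁻⁵) = 1,168,545,021
N ≈ √1,168,545,021 ≈ 34,184.0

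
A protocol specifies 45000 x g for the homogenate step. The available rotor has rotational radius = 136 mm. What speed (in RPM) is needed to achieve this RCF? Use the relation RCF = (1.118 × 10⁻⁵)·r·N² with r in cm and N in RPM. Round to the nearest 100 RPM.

N ≈ 17200 RPM

r = 136 mm = 13.6 cm
45,000 = 1.118 × 10⁻⁵ × 13.6 × N²
N² = 45,000 / (15.2048 × 10⁻⁵) = 295,959,171
N ≈ √295,959,171 ≈ 17,203.5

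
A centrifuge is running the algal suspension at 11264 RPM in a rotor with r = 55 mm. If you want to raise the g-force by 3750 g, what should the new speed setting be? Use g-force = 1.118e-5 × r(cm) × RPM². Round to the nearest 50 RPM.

≈ 13700 RPM

r = 55 mm = 5.5 cm
Current RCF = 1.118 × 10⁻⁵ × 5.5 × (11264)² = 1.118 × 10⁻⁵ × 5.5 × 126,877,696 ≈ 7,801.7 × g
Target RCF = 7,801.7 + 3,750 = 11,551.7 × g
N² = 11,551.7 / (6.149 × 10⁻⁵) = 187,863,067
N ≈ √187,863,067 ≈ 13,706.3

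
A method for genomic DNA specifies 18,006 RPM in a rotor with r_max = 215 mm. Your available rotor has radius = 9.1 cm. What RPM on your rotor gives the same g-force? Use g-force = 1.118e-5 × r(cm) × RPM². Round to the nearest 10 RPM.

Original rotor: r = 215 mm = 21.5 cm
RCF_original = 1.118 × 10⁻⁵ × 21.5 × (18006)² = 1.118 × 10⁻⁵ × 21.5 × 324,216,036 ≈ 77,931.8 × g
77,931.8 = 1.118 × 10⁻⁵ × 9.1 × N²
N² = 77,931.8 / (10.1738 × 10⁻⁵) = 766,004,836
N ≈ √766,004,836 ≈ 27,676.8

27680 RPM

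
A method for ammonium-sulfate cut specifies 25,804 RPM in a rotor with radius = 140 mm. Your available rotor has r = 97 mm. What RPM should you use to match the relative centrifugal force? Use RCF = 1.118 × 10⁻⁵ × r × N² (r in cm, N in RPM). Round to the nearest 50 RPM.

Original rotor: r = 140 mm = 14.0 cm
RCF = 1.118 × 10⁻⁵ × r × N²
RCF_original = 1.118 × 10⁻⁵ × 14 × (25804)² = 1.118 × 10⁻⁵ × 14 × 665,846,416 ≈ 104,218.3 × g
Your rotor: r = 97 mm = 9.7 cm
104,218.3 = 1.118 × 10⁻⁵ × 9.7 × N²
N² = 104,218.3 / (10.8446 × 10⁻⁵) = 961,015,621
N ≈ √961,015,621 ≈ 31,000.3

31000 RPM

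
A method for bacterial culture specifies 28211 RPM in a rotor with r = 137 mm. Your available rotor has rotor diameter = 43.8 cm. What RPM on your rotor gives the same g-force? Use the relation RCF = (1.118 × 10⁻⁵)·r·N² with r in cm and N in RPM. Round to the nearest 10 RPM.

≈ 22310 RPM

Original rotor: r = 137 mm = 13.7 cm
RCF_original = 1.118 × 10⁻⁵ × 13.7 × (28211)² = 1.118 × 10⁻⁵ × 13.7 × 795,860,521 ≈ 121,898.8 × g
Your rotor: r = 43.8 / 2 = 21.9 cm
121,898.8 = 1.118 × 10⁻⁵ × 21.9 × N²
N² = 121,898.8 / (24.4842 × 10⁻⁵) = 497,867,196
N ≈ √497,867,196 ≈ 22,312.9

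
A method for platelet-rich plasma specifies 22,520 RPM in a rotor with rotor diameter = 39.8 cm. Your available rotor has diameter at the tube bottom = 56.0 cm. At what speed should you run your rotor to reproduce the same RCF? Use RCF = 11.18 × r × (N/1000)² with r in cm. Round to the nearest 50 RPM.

Original rotor: r = 39.8 / 2 = 19.9 cm
RCF = 11.18 × r × (N/1000)²
RCF_original = 11.18 × 19.9 × (22.52)² = 11.18 × 19.9 × 507.1504 ≈ 112,831.8 × g
Your rotor: r = 56.0 / 2 = 28 cm
112,831.8 = 11.18 × 28 × (N/1000)²
(N/1000)² = 112,831.8 / 313.04 = 360.4389
N = 1000 × √360.4389 ≈ 18,985.2

≈ 19000 RPM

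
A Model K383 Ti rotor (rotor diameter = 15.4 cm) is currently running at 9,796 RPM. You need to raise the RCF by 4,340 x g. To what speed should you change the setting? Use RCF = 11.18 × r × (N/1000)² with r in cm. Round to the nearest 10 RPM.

N₂ ≈ 12100 RPM

r = 15.4 / 2 = 7.7 cm
Current RCF = 11.18 × 7.7 × (9.796)² = 11.18 × 7.7 × 95.961616 ≈ 8,261 × g
Target RCF = 8,261 + 4,340 = 12,601 × g
(N/1000)² = 12,601 / 86.086 = 146.3769
N = 1000 × √146.3769 ≈ 12,098.6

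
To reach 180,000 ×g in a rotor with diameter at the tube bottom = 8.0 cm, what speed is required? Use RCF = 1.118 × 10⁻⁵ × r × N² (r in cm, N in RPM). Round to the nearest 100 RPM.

r = 8.0 / 2 = 4 cm
RCF = 1.118 × 10⁻⁵ × r × N²
180,000 = 1.118 × 10⁻⁵ × 4 × N²
N² = 180,000 / (4.472 × 10⁻⁵) = 4,025,044,723
N ≈ √4,025,044,723 ≈ 63,443.2

63400 RPM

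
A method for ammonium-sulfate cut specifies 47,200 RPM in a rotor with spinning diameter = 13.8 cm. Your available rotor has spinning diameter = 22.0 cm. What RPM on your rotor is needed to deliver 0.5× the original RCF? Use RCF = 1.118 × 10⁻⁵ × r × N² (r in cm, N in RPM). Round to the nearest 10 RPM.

Original rotor: r = 13.8 / 2 = 6.9 cm
RCF = 1.118 × 10⁻⁵ × r × N²
RCF_original = 1.118 × 10⁻⁵ × 6.9 × (47200)² = 1.118 × 10⁻⁵ × 6.9 × 2,227,840,000 ≈ 171,860 × g
Target RCF = 0.5 × 171,860 ≈ 85,930 × g
Your rotor: r = 22.0 / 2 = 11 cm
85,930 = 1.118 × 10⁻⁵ × 11 × N²
N² = 85,930 / (12.298 × 10⁻⁵) = 698,731,501
N ≈ √698,731,501 ≈ 26,433.5

≈ 26430 RPM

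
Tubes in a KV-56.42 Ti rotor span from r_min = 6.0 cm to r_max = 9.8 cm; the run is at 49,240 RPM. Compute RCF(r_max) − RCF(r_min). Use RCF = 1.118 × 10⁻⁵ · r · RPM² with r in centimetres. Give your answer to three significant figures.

103000 x g

ΔRCF = 1.118 × 10⁻⁵ × (r_max − r_min) × N² = 1.118 × 10⁻⁵ × 3.8 × 2,424,577,600 ≈ 103,005.8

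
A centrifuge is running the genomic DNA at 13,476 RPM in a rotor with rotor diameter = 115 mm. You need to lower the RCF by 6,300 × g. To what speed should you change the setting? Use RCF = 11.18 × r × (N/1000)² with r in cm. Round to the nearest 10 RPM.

r = 115 mm / 2 = 57.5 mm = 5.75 cm
Current RCF = 11.18 × 5.75 × (13.476)² = 11.18 × 5.75 × 181.602576 ≈ 11,674.3 × g
Target RCF = 11,674.3 − 6,300 = 5,374.3 × g
(N/1000)² = 5,374.3 / 64.285 = 83.60115
N = 1000 × √83.60115 ≈ 9,143.4

N₂ ≈ 9140 RPM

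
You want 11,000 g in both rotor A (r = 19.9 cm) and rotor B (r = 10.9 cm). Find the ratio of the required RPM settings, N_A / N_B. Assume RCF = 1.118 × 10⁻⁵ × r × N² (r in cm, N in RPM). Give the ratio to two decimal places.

0.74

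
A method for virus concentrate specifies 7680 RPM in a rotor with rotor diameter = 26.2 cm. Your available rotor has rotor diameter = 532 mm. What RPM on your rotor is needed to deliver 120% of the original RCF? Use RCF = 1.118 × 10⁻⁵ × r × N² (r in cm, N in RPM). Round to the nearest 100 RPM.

≈ 5900 RPM

Original rotor: r = 26.2 / 2 = 13.1 cm
RCF_original = 1.118 × 10⁻⁵ × 13.1 × (7680)² = 1.118 × 10⁻⁵ × 13.1 × 58,982,400 ≈ 8,638.4 × g
Target RCF = 1.2 × 8,638.4 ≈ 10,366.1 × g
Your rotor: r = 532 mm / 2 = 266 mm = 26.6 cm
10,366.1 = 1.118 × 10⁻⁵ × 26.6 × N²
N² = 10,366.1 / (29.7388 × 10⁻⁵) = 34,857,156
N ≈ √34,857,156 ≈ 5,904.0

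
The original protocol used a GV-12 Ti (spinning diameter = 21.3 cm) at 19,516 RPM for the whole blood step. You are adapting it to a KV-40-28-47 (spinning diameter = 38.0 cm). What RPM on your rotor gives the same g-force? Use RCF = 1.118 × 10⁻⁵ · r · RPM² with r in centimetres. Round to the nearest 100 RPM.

Original rotor: r = 21.3 / 2 = 10.65 cm
RCF_original = 1.118 × 10⁻⁵ × 10.65 × (19516)² = 1.118 × 10⁻⁵ × 10.65 × 380,874,256 ≈ 45,349.6 × g
Your rotor: r = 38.0 / 2 = 19 cm
45,349.6 = 1.118 × 10⁻⁵ × 19 × N²
N² = 45,349.6 / (21.242 × 10⁻⁵) = 213,490,255
N ≈ √213,490,255 ≈ 14,611.3

14600 RPM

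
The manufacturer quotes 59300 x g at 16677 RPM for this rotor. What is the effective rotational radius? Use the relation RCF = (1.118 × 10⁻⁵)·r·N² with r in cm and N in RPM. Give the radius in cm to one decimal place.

r ≈ 19.1 cm

59300 = 1.118 × 10⁻⁵ × r × (16677)²
r = 59300 / (1.118 × 10⁻⁵ × 278,122,329) = 59300 / 3109.408 ≈ 19.071 cm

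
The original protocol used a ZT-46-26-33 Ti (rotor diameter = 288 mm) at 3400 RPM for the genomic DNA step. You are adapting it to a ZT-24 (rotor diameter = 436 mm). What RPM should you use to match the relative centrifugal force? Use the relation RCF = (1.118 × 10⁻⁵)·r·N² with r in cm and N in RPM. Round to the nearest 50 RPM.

2750 RPM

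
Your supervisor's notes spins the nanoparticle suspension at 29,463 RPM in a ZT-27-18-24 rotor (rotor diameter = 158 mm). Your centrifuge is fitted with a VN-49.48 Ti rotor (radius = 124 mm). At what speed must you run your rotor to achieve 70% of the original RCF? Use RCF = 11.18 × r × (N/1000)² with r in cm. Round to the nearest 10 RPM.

≈ 19680 RPM

Original rotor: r = 158 mm / 2 = 79 mm = 7.9 cm
RCF_original = 11.18 × 7.9 × (29.463)² = 11.18 × 7.9 × 868.068369 ≈ 76,669.5 × g
Target RCF = 0.7 × 76,669.5 ≈ 53,668.6 × g
Your rotor: r = 124 mm = 12.4 cm
53,668.6 = 11.18 × 12.4 × (N/1000)²
(N/1000)² = 53,668.6 / 138.632 = 387.13
N = 1000 × √387.13 ≈ 19,675.6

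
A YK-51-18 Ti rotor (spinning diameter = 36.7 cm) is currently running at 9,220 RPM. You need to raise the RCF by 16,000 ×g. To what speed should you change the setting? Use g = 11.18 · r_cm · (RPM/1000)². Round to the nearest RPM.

≈ 12767 RPM

r = 36.7 / 2 = 18.35 cm
Current RCF = 11.18 × 18.35 × (9.22)² = 11.18 × 18.35 × 85.0084 ≈ 17,439.7 × g
Target RCF = 17,439.7 + 16,000 = 33,439.7 × g
(N/1000)² = 33,439.7 / 205.153 = 162.9988
N = 1000 × √162.9988 ≈ 12,767.1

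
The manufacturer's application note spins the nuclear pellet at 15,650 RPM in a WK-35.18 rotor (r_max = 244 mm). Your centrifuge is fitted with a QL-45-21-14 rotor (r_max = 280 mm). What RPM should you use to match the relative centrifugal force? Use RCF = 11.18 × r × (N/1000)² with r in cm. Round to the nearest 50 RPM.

≈ 14600 RPM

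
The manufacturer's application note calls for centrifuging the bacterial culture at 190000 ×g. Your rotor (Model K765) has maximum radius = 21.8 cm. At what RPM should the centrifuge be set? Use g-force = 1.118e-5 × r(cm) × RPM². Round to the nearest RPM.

≈ 27921 RPM

190,000 = 1.118 × 10⁻⁵ × 21.8 × N²
N² = 190,000 / (24.3724 × 10⁻⁵) = 779,570,334
N ≈ √779,570,334 ≈ 27,920.8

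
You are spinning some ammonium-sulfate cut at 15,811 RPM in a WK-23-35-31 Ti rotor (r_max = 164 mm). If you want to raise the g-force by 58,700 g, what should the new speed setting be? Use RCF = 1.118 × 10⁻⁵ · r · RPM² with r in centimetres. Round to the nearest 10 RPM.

≈ 23880 RPM

r = 164 mm = 16.4 cm
Current RCF = 1.118 × 10⁻⁵ × 16.4 × (15811)² = 1.118 × 10⁻⁵ × 16.4 × 249,987,721 ≈ 45,835.7 × g
Target RCF = 45,835.7 + 58,700 = 104,535.7 × g
N² = 104,535.7 / (18.3352 × 10⁻⁵) = 570,136,677
N ≈ √570,136,677 ≈ 23,877.5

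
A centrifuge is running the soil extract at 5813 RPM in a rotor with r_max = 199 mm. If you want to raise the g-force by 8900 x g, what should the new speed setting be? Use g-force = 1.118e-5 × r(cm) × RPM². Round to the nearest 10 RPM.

r = 199 mm = 19.9 cm
Current RCF = 1.118 × 10⁻⁵ × 19.9 × (5813)² = 1.118 × 10⁻⁵ × 19.9 × 33,790,969 ≈ 7,517.9 × g
Target RCF = 7,517.9 + 8,900 = 16,417.9 × g
N² = 16,417.9 / (22.2482 × 10⁻⁵) = 73,794,284
N ≈ √73,794,284 ≈ 8,590.4

8590 RPM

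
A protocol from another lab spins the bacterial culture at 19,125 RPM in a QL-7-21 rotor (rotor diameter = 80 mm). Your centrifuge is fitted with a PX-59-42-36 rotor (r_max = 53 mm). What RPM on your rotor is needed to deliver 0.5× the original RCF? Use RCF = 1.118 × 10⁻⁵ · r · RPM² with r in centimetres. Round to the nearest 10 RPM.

Original rotor: r = 80 mm / 2 = 40 mm = 4 cm
RCF_original = 1.118 × 10⁻⁵ × 4 × (19125)² = 1.118 × 10⁻⁵ × 4 × 365,765,625 ≈ 16,357 × g
Target RCF = 0.5 × 16,357 ≈ 8,178.5 × g
Your rotor: r = 53 mm = 5.3 cm
8,178.5 = 1.118 × 10⁻⁵ × 5.3 × N²
N² = 8,178.5 / (5.9254 × 10⁻⁵) = 138,024,437
N ≈ √138,024,437 ≈ 11,748.4

11750 RPM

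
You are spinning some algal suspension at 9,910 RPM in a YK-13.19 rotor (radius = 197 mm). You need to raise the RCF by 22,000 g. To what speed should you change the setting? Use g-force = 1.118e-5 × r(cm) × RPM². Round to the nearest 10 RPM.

14070 RPM

r = 197 mm = 19.7 cm
Current RCF = 1.118 × 10⁻⁵ × 19.7 × (9910)² = 1.118 × 10⁻⁵ × 19.7 × 98,208,100 ≈ 21,629.9 × g
Target RCF = 21,629.9 + 22,000 = 43,629.9 × g
N² = 43,629.9 / (22.0246 × 10⁻⁵) = 198,096,220
N ≈ √198,096,220 ≈ 14,074.7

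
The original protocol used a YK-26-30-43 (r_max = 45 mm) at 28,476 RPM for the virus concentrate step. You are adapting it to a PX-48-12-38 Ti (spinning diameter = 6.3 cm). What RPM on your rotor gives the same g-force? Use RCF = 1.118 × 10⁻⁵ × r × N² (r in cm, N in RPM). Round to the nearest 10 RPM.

34040 RPM

Original rotor: r = 45 mm = 4.5 cm
RCF = 1.118 × 10⁻⁵ × r × N²
RCF_original = 1.118 × 10⁻⁵ × 4.5 × (28476)² = 1.118 × 10⁻⁵ × 4.5 × 810,882,576 ≈ 40,795.5 × g
Your rotor: r = 6.3 / 2 = 3.15 cm
40,795.5 = 1.118 × 10⁻⁵ × 3.15 × N²
N² = 40,795.5 / (3.5217 × 10⁻⁵) = 1,158,403,612
N ≈ √1,158,403,612 ≈ 34,035.3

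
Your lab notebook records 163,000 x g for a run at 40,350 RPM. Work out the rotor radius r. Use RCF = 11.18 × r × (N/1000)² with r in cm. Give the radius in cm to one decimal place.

163000 = 11.18 × r × (40.35)²
r = 163000 / (11.18 × 1628.1225) = 163000 / 18202.41 ≈ 8.955 cm

≈ 9.0 cm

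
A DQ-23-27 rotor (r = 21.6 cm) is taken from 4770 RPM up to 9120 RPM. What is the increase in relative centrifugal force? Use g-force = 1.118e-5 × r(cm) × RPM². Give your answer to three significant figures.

14600 × g

RCF₁ = 1.118 × 10⁻⁵ × 21.6 × (4770)² = 1.118 × 10⁻⁵ × 21.6 × 22,752,900 ≈ 5,494.6 × g
RCF₂ = 1.118 × 10⁻⁵ × 21.6 × (9120)² = 1.118 × 10⁻⁵ × 21.6 × 83,174,400 ≈ 20,085.6 × g
Increase = 20,085.6 − 5,494.6 = 14,591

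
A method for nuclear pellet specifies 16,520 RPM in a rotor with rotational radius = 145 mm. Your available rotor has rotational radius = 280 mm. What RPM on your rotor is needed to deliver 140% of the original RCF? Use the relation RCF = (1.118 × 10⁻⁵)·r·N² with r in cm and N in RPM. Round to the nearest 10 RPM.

≈ 14070 RPM

Original rotor: r = 145 mm = 14.5 cm
RCF_original = 1.118 × 10⁻⁵ × 14.5 × (16520)² = 1.118 × 10⁻⁵ × 14.5 × 272,910,400 ≈ 44,241.5 × g
Target RCF = 1.4 × 44,241.5 ≈ 61,938.1 × g
Your rotor: r = 280 mm = 28.0 cm
61,938.1 = 1.118 × 10⁻⁵ × 28 × N²
N² = 61,938.1 / (31.304 × 10⁻⁵) = 197,860,018
N ≈ √197,860,018 ≈ 14,066.3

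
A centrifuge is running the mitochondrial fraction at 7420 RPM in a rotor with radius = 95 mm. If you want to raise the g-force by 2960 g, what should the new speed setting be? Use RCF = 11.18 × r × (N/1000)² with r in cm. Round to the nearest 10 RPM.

r = 95 mm = 9.5 cm
Current RCF = 11.18 × 9.5 × (7.42)² = 11.18 × 9.5 × 55.0564 ≈ 5,847.5 × g
Target RCF = 5,847.5 + 2,960 = 8,807.5 × g
(N/1000)² = 8,807.5 / 106.21 = 82.92534
N = 1000 × √82.92534 ≈ 9,106.3

≈ 9110 RPM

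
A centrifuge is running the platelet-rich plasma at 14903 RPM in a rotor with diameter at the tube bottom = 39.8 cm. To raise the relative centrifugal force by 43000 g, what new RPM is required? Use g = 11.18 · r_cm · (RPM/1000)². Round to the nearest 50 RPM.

≈ 20400 RPM

r = 39.8 / 2 = 19.9 cm
Current RCF = 11.18 × 19.9 × (14.903)² = 11.18 × 19.9 × 222.099409 ≈ 49,413.1 × g
Target RCF = 49,413.1 + 43,000 = 92,413.1 × g
(N/1000)² = 92,413.1 / 222.482 = 415.3734
N = 1000 × √415.3734 ≈ 20,380.7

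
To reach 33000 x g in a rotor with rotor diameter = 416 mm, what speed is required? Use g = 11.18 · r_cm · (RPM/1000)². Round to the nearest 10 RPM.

11910 RPM

r = 416 mm / 2 = 208 mm = 20.8 cm
33,000 = 11.18 × 20.8 × (N/1000)²
(N/1000)² = 33,000 / 232.544 = 141.9086
N = 1000 × √141.9086 ≈ 11,912.5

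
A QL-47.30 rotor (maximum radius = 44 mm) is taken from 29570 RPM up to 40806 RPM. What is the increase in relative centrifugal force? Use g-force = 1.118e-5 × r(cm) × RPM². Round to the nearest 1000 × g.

r = 44 mm = 4.4 cm
RCF₁ = 1.118 × 10⁻⁵ × 4.4 × (29570)² = 1.118 × 10⁻⁵ × 4.4 × 874,384,900 ≈ 43,012.7 × g
RCF₂ = 1.118 × 10⁻⁵ × 4.4 × (40806)² = 1.118 × 10⁻⁵ × 4.4 × 1,665,129,636 ≈ 81,911.1 × g
Increase = 81,911.1 − 43,012.7 = 38,898.4

39000 g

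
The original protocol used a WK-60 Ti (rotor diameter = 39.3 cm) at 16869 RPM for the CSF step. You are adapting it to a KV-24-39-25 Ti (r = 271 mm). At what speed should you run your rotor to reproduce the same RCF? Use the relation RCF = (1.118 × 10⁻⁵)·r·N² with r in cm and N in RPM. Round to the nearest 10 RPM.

≈ 14360 RPM

Original rotor: r = 39.3 / 2 = 19.65 cm
RCF_original = 1.118 × 10⁻⁵ × 19.65 × (16869)² = 1.118 × 10⁻⁵ × 19.65 × 284,563,161 ≈ 62,514.8 × g
Your rotor: r = 271 mm = 27.1 cm
62,514.8 = 1.118 × 10⁻⁵ × 27.1 × N²
N² = 62,514.8 / (30.2978 × 10⁻⁵) = 206,334,453
N ≈ √206,334,453 ≈ 14,364.3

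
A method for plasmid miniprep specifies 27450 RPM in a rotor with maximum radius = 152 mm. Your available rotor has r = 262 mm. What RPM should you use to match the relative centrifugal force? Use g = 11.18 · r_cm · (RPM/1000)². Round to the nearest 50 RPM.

Original rotor: r = 152 mm = 15.2 cm
RCF_original = 11.18 × 15.2 × (27.45)² = 11.18 × 15.2 × 753.5025 ≈ 128,047.2 × g
Your rotor: r = 262 mm = 26.2 cm
128,047.2 = 11.18 × 26.2 × (N/1000)²
(N/1000)² = 128,047.2 / 292.916 = 437.1465
N = 1000 × √437.1465 ≈ 20,908.0

≈ 20900 RPM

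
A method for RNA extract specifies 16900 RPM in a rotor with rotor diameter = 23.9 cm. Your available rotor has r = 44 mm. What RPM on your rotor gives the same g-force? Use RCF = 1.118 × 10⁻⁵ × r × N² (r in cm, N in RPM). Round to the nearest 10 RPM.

Original rotor: r = 23.9 / 2 = 11.95 cm
RCF_original = 1.118 × 10⁻⁵ × 11.95 × (16900)² = 1.118 × 10⁻⁵ × 11.95 × 285,610,000 ≈ 38,157.8 × g
Your rotor: r = 44 mm = 4.4 cm
38,157.8 = 1.118 × 10⁻⁵ × 4.4 × N²
N² = 38,157.8 / (4.9192 × 10⁻⁵) = 775,691,169
N ≈ √775,691,169 ≈ 27,851.2

≈ 27850 RPM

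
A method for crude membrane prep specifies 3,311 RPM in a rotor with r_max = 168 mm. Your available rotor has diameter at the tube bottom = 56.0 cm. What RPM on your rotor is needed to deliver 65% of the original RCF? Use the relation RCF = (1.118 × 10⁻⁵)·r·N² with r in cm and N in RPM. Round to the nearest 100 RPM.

≈ 2100 RPM

Original rotor: r = 168 mm = 16.8 cm
RCF_original = 1.118 × 10⁻⁵ × 16.8 × (3311)² = 1.118 × 10⁻⁵ × 16.8 × 10,962,721 ≈ 2,059.1 × g
Target RCF = 0.65 × 2,059.1 ≈ 1,338.4 × g
Your rotor: r = 56.0 / 2 = 28 cm
1,338.4 = 1.118 × 10⁻⁵ × 28 × N²
N² = 1,338.4 / (31.304 × 10⁻⁵) = 4,275,492
N ≈ √4,275,492 ≈ 2,067.7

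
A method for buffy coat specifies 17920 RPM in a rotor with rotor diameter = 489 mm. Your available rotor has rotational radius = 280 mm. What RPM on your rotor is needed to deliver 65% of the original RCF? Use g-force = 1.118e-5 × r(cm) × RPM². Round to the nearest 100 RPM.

≈ 13500 RPM

Original rotor: r = 489 mm / 2 = 244.5 mm = 24.45 cm
RCF = 1.118 × 10⁻⁵ × r × N²
RCF_original = 1.118 × 10⁻⁵ × 24.45 × (17920)² = 1.118 × 10⁻⁵ × 24.45 × 321,126,400 ≈ 87,780.2 × g
Target RCF = 0.65 × 87,780.2 ≈ 57,057.1 × g
Your rotor: r = 280 mm = 28.0 cm
57,057.1 = 1.118 × 10⁻⁵ × 28 × N²
N² = 57,057.1 / (31.304 × 10⁻⁵) = 182,267,761
N ≈ √182,267,761 ≈ 13,500.7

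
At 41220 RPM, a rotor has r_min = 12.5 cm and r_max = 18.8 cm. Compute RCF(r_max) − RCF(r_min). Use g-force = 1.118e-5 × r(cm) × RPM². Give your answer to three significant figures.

ΔRCF ≈ 120000 ×g

RCF_max = 1.118 × 10⁻⁵ × 18.8 × (41220)² = 1.118 × 10⁻⁵ × 18.8 × 1,699,088,400 ≈ 357,121.2 × g
RCF_min = 1.118 × 10⁻⁵ × 12.5 × (41220)² = 1.118 × 10⁻⁵ × 12.5 × 1,699,088,400 ≈ 237,447.6 × g
ΔRCF = 357,121.2 − 237,447.6 = 119,673.6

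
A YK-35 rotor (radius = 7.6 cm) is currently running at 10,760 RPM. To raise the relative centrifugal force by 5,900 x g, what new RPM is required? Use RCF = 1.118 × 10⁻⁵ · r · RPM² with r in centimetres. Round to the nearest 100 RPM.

Current RCF = 1.118 × 10⁻⁵ × 7.6 × (10760)² = 1.118 × 10⁻⁵ × 7.6 × 115,777,600 ≈ 9,837.4 × g
Target RCF = 9,837.4 + 5,900 = 15,737.4 × g
N² = 15,737.4 / (8.4968 × 10⁻⁵) = 185,215,611
N ≈ √185,215,611 ≈ 13,609.4

N₂ ≈ 13600 RPM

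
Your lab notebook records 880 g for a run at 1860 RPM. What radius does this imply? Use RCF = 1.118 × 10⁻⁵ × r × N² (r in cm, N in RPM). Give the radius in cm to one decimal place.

RCF = 1.118 × 10⁻⁵ × r × N²
880 = 1.118 × 10⁻⁵ × r × (1860)²
r = 880 / (1.118 × 10⁻⁵ × 3,459,600) = 880 / 38.67833 ≈ 22.752 cm

r ≈ 22.8 cm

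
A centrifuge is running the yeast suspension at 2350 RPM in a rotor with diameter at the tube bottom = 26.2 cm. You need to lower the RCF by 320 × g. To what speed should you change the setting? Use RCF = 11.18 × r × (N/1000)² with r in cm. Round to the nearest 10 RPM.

≈ 1830 RPM

r = 26.2 / 2 = 13.1 cm
Current RCF = 11.18 × 13.1 × (2.35)² = 11.18 × 13.1 × 5.5225 ≈ 808.8 × g
Target RCF = 808.8 − 320 = 488.8 × g
(N/1000)² = 488.8 / 146.458 = 3.337476
N = 1000 × √3.337476 ≈ 1,826.9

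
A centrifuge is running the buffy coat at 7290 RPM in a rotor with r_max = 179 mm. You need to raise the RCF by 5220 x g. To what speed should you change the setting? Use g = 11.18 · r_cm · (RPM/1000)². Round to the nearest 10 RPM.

≈ 8900 RPM

r = 179 mm = 17.9 cm
Current RCF = 11.18 × 17.9 × (7.29)² = 11.18 × 17.9 × 53.1441 ≈ 10,635.3 × g
Target RCF = 10,635.3 + 5,220 = 15,855.3 × g
(N/1000)² = 15,855.3 / 200.122 = 79.22817
N = 1000 × √79.22817 ≈ 8,901.0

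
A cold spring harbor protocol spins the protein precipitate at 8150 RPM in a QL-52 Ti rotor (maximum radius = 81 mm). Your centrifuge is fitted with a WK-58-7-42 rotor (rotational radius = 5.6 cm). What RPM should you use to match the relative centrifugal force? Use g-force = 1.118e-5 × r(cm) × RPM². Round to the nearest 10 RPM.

Original rotor: r = 81 mm = 8.1 cm
RCF = 1.118 × 10⁻⁵ × r × N²
RCF_original = 1.118 × 10⁻⁵ × 8.1 × (8150)² = 1.118 × 10⁻⁵ × 8.1 × 66,422,500 ≈ 6,015.1 × g
6,015.1 = 1.118 × 10⁻⁵ × 5.6 × N²
N² = 6,015.1 / (6.2608 × 10⁻⁵) = 96,075,581
N ≈ √96,075,581 ≈ 9,801.8

9800 RPM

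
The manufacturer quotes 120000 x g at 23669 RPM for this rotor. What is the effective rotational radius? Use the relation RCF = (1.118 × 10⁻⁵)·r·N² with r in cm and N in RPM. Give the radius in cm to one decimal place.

19.2 cm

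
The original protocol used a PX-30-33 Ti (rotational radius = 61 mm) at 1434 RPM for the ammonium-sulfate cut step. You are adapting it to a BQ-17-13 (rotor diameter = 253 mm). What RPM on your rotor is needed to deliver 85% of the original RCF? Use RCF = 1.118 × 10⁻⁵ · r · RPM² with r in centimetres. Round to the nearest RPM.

Original rotor: r = 61 mm = 6.1 cm
RCF_original = 1.118 × 10⁻⁵ × 6.1 × (1434)² = 1.118 × 10⁻⁵ × 6.1 × 2,056,356 ≈ 140.2 × g
Target RCF = 0.85 × 140.2 ≈ 119.2 × g
Your rotor: r = 253 mm / 2 = 126.5 mm = 12.65 cm
119.2 = 1.118 × 10⁻⁵ × 12.65 × N²
N² = 119.2 / (14.1427 × 10⁻⁵) = 842,838
N ≈ √842,838 ≈ 918.1

≈ 918 RPM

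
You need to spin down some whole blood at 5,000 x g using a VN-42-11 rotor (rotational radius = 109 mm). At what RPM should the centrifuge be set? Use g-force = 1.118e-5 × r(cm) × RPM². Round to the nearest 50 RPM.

N ≈ 6400 RPM

r = 109 mm = 10.9 cm
RCF = 1.118 × 10⁻⁵ × r × N²
5,000 = 1.118 × 10⁻⁵ × 10.9 × N²
N² = 5,000 / (12.1862 × 10⁻⁵) = 41,030,018
N ≈ √41,030,018 ≈ 6,405.5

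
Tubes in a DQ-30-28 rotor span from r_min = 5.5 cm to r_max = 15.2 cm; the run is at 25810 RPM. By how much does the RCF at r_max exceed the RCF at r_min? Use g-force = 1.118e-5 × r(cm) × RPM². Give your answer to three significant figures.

≈ 72200 ×g

RCF_max = 1.118 × 10⁻⁵ × 15.2 × (25810)² = 1.118 × 10⁻⁵ × 15.2 × 666,156,100 ≈ 113,203.9 × g
RCF_min = 1.118 × 10⁻⁵ × 5.5 × (25810)² = 1.118 × 10⁻⁵ × 5.5 × 666,156,100 ≈ 40,961.9 × g
ΔRCF = 113,203.9 − 40,961.9 = 72,242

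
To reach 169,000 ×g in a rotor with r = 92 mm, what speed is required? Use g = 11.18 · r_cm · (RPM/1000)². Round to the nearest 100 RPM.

r = 92 mm = 9.2 cm
169,000 = 11.18 × 9.2 × (N/1000)²
(N/1000)² = 169,000 / 102.856 = 1643.074
N = 1000 × √1643.074 ≈ 40,534.8

N ≈ 40500 RPM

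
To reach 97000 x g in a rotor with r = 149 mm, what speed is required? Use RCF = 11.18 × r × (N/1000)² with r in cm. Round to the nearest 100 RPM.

≈ 24100 RPM

r = 149 mm = 14.9 cm
97,000 = 11.18 × 14.9 × (N/1000)²
(N/1000)² = 97,000 / 166.582 = 582.2958
N = 1000 × √582.2958 ≈ 24,130.8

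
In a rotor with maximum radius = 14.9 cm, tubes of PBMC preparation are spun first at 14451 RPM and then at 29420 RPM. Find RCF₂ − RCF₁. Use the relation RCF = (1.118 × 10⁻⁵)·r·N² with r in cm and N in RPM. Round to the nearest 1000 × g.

RCF₁ = 1.118 × 10⁻⁵ × 14.9 × (14451)² = 1.118 × 10⁻⁵ × 14.9 × 208,831,401 ≈ 34,787.6 × g
RCF₂ = 1.118 × 10⁻⁵ × 14.9 × (29420)² = 1.118 × 10⁻⁵ × 14.9 × 865,536,400 ≈ 144,182.8 × g
Increase = 144,182.8 − 34,787.6 = 109,395.2

≈ 109000 ×g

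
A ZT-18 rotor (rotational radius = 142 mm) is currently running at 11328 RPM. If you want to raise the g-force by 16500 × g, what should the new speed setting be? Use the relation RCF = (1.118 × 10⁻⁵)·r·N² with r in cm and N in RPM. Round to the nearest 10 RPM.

r = 142 mm = 14.2 cm
Current RCF = 1.118 × 10⁻⁵ × 14.2 × (11328)² = 1.118 × 10⁻⁵ × 14.2 × 128,323,584 ≈ 20,372.1 × g
Target RCF = 20,372.1 + 16,500 = 36,872.1 × g
N² = 36,872.1 / (15.8756 × 10⁻⁵) = 232,256,419
N ≈ √232,256,419 ≈ 15,240.0

N₂ ≈ 15240 RPM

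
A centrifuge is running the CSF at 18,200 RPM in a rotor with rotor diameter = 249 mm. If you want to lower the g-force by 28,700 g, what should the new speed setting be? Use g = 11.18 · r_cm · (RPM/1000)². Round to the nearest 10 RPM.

r = 249 mm / 2 = 124.5 mm = 12.45 cm
Current RCF = 11.18 × 12.45 × (18.2)² = 11.18 × 12.45 × 331.24 ≈ 46,105.6 × g
Target RCF = 46,105.6 − 28,700 = 17,405.6 × g
(N/1000)² = 17,405.6 / 139.191 = 125.0483
N = 1000 × √125.0483 ≈ 11,182.5

N₂ ≈ 11180 RPM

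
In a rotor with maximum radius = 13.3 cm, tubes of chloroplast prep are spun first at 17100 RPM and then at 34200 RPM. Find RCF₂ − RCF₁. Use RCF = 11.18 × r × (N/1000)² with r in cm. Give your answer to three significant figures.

130000 ×g

RCF₁ = 11.18 × 13.3 × (17.1)² = 11.18 × 13.3 × 292.41 ≈ 43,479.6 × g
RCF₂ = 11.18 × 13.3 × (34.2)² = 11.18 × 13.3 × 1,169.64 ≈ 173,918.5 × g
Increase = 173,918.5 − 43,479.6 = 130,438.9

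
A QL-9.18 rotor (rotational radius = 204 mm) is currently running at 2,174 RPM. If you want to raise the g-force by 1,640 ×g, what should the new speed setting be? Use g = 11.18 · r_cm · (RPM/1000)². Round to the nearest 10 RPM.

N₂ ≈ 3450 RPM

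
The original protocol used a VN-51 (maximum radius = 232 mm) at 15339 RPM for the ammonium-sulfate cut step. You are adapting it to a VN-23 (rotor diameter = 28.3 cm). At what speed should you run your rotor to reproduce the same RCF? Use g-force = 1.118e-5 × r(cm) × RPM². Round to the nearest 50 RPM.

Original rotor: r = 232 mm = 23.2 cm
RCF_original = 1.118 × 10⁻⁵ × 23.2 × (15339)² = 1.118 × 10⁻⁵ × 23.2 × 235,284,921 ≈ 61,027.3 × g
Your rotor: r = 28.3 / 2 = 14.15 cm
61,027.3 = 1.118 × 10⁻⁵ × 14.15 × N²
N² = 61,027.3 / (15.8197 × 10⁻⁵) = 385,767,745
N ≈ √385,767,745 ≈ 19,641.0

≈ 19650 RPM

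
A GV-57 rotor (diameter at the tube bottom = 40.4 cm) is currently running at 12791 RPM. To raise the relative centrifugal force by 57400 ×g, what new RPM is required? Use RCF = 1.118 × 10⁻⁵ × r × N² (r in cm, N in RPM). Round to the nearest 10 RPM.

r = 40.4 / 2 = 20.2 cm
Current RCF = 1.118 × 10⁻⁵ × 20.2 × (12791)² = 1.118 × 10⁻⁵ × 20.2 × 163,609,681 ≈ 36,949 × g
Target RCF = 36,949 + 57,400 = 94,349 × g
N² = 94,349 / (22.5836 × 10⁻⁵) = 417,776,617
N ≈ √417,776,617 ≈ 20,439.6

N₂ ≈ 20440 RPM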